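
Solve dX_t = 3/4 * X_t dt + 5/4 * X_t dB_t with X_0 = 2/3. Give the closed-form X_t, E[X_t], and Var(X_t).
X_t = 2/3 * exp((-1/32) t + (5/4) B_t); E[X_t] = 2*exp(3*t/4)/3; Var(X_t) = 4*(exp(25*t/16) - 1)*exp(3*t/2)/9

For GBM dX = mu X dt + sigma X dB with X_0 = x_0, apply Itô to Y = log X: dY = (mu - sigma^2/2) dt + sigma dB, so Y_t = log(x_0) + (mu - sigma^2/2) t + sigma B_t and hence X_t = x_0 * exp((mu - sigma^2/2) t + sigma B_t).
With mu = 3/4, sigma = 5/4, x_0 = 2/3, this gives:
  X_t = 2/3 * exp((-1/32) * t + (5/4) * B_t).
Since sigma*B_t ~ Normal(0, sigma^2 t), E[exp(sigma*B_t)] = exp(sigma^2 t / 2); so E[X_t] = x_0 * exp((mu - sigma^2/2) t) * exp(sigma^2 t / 2) = x_0 * exp(mu t) = 2*exp(3*t/4)/3.
Var(X_t) = E[X_t^2] - (E[X_t])^2 = x_0^2 * exp(2 mu t) * (exp(sigma^2 t) - 1) = 4*(exp(25*t/16) - 1)*exp(3*t/2)/9.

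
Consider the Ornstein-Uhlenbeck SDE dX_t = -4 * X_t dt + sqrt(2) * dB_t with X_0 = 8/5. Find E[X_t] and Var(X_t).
E[X_t] = 8*exp(-4*t)/5; Var(X_t) = 1/4 - exp(-8*t)/4

The OU SDE dX = -theta X dt + sigma dB admits the integrating factor exp(theta t): d(exp(theta t) X_t) = sigma exp(theta t) dB_t. Integrating from 0 to t:
  X_t = x_0 * exp(-theta t) + sigma * int_0^t exp(-theta (t-s)) dB_s.
The Itô integral has mean 0 and (by the Itô isometry) variance sigma^2 * int_0^t exp(-2 theta (t - s)) ds = sigma^2 * (1 - exp(-2 theta t)) / (2 theta).
With theta = 4, sigma = sqrt(2), x_0 = 8/5:
  E[X_t] = 8/5 * exp(-4 t) = 8*exp(-4*t)/5
  Var(X_t) = (sqrt(2))^2 * (1 - exp(-2*4 t)) / (2 * 4) = 1/4 - exp(-8*t)/4.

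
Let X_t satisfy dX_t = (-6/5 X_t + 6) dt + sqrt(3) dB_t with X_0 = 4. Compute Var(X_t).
Var(X_t) = 5/4 - 5*exp(-12*t/5)/4

The variance V(t) = Var(X_t) satisfies V'(t) = 2 a V(t) + c^2 with V(0) = 0 (drift coefficient is linear in X, diffusion is constant). With a = -6/5, c = sqrt(3), the solution is
  V(t) = (c^2 / (2 a)) * (exp(2 a t) - 1)
       = (sqrt(3)^2 / (2*(-6/5))) * (exp((-12/5) t) - 1)
       = 5/4 - 5*exp(-12*t/5)/4.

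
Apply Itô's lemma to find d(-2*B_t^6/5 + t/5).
d(-2*B_t^6/5 + t/5) = (1/5 - 6*B_t^4) dt + (-12*B_t^5/5) dB_t

Itô's formula for f(t, x): d f(t, B_t) = (f_t + (1/2) f_xx) dt + f_x dB_t. Compute partials of f(t, x) = t/5 - 2*x^6/5:
  f_t(t,x)  = 1/5
  f_x(t,x)  = -12*x^5/5
  f_xx(t,x) = -12*x^4
Assemble drift = f_t + (1/2) f_xx = 1/5 - 6*x^4 and diffusion = f_x = -12*x^5/5. Substituting x = B_t:
  d(-2*B_t^6/5 + t/5) = (1/5 - 6*B_t^4) dt + (-12*B_t^5/5) dB_t.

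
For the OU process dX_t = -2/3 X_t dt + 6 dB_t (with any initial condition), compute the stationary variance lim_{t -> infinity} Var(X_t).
lim Var(X_t) = 27

The OU SDE dX = -theta X dt + sigma dB admits the integrating factor exp(theta t): d(exp(theta t) X_t) = sigma exp(theta t) dB_t. Integrating from 0 to t gives X_t = x_0 * exp(-theta t) + sigma * int_0^t exp(-theta (t-s)) dB_s for any initial x_0. The Itô integral has variance (by the Itô isometry) sigma^2 * int_0^t exp(-2 theta (t - s)) ds = sigma^2 * (1 - exp(-2 theta t)) / (2 theta), independent of x_0.
With theta = 2/3, sigma = 6:
  Var(X_t) = (6)^2 * (1 - exp(-2*2/3 t)) / (2 * 2/3) = 27 - 27*exp(-4*t/3).
As t -> infinity, exp(-2*2/3 t) -> 0, so the stationary variance is sigma^2 / (2 theta) = 27.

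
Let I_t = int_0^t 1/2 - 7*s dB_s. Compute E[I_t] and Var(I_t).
E[I_t] = 0; Var(I_t) = t*(196*t^2 - 42*t + 3)/12

The Itô integral of a deterministic integrand f(s) has mean 0 because each increment f(s) * (B_{s+ds} - B_s) has mean 0. By the Itô isometry:
  Var( int_0^t f(s) dB_s ) = E[ (int_0^t f(s) dB_s)^2 ] = int_0^t f(s)^2 ds.
Here f(s) = 1/2 - 7*s, so f(s)^2 = (14*s - 1)^2/4. Integrate:
  int_0^t ((14*s - 1)^2/4) ds = t*(196*t^2 - 42*t + 3)/12.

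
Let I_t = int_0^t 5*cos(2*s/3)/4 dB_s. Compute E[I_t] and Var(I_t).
E[I_t] = 0; Var(I_t) = 25*t/32 + 75*sin(4*t/3)/128

The Itô integral of a deterministic integrand f(s) has mean 0 because each increment f(s) * (B_{s+ds} - B_s) has mean 0. By the Itô isometry:
  Var( int_0^t f(s) dB_s ) = E[ (int_0^t f(s) dB_s)^2 ] = int_0^t f(s)^2 ds.
Here f(s) = 5*cos(2*s/3)/4, so f(s)^2 = 25*cos(2*s/3)^2/16. Integrate:
  int_0^t (25*cos(2*s/3)^2/16) ds = 25*t/32 + 75*sin(4*t/3)/128.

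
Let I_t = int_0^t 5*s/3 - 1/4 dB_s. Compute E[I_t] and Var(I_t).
E[I_t] = 0; Var(I_t) = t*(400*t^2 - 180*t + 27)/432

The Itô integral of a deterministic integrand f(s) has mean 0 because each increment f(s) * (B_{s+ds} - B_s) has mean 0. By the Itô isometry:
  Var( int_0^t f(s) dB_s ) = E[ (int_0^t f(s) dB_s)^2 ] = int_0^t f(s)^2 ds.
Here f(s) = 5*s/3 - 1/4, so f(s)^2 = (20*s - 3)^2/144. Integrate:
  int_0^t ((20*s - 3)^2/144) ds = t*(400*t^2 - 180*t + 27)/432.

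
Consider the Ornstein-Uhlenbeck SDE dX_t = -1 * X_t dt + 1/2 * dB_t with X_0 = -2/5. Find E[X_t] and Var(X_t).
E[X_t] = -2*exp(-t)/5; Var(X_t) = 1/8 - exp(-2*t)/8

The OU SDE dX = -theta X dt + sigma dB admits the integrating factor exp(theta t): d(exp(theta t) X_t) = sigma exp(theta t) dB_t. Integrating from 0 to t:
  X_t = x_0 * exp(-theta t) + sigma * int_0^t exp(-theta (t-s)) dB_s.
The Itô integral has mean 0 and (by the Itô isometry) variance sigma^2 * int_0^t exp(-2 theta (t - s)) ds = sigma^2 * (1 - exp(-2 theta t)) / (2 theta).
With theta = 1, sigma = 1/2, x_0 = -2/5:
  E[X_t] = -2/5 * exp(-1 t) = -2*exp(-t)/5
  Var(X_t) = (1/2)^2 * (1 - exp(-2*1 t)) / (2 * 1) = 1/8 - exp(-2*t)/8.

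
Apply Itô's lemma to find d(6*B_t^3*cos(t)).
d(6*B_t^3*cos(t)) = (6*B_t*(-B_t^2*sin(t) + 3*cos(t))) dt + (18*B_t^2*cos(t)) dB_t

Itô's formula for f(t, x): d f(t, B_t) = (f_t + (1/2) f_xx) dt + f_x dB_t. Compute partials of f(t, x) = 6*x^3*cos(t):
  f_t(t,x)  = -6*x^3*sin(t)
  f_x(t,x)  = 18*x^2*cos(t)
  f_xx(t,x) = 36*x*cos(t)
Assemble drift = f_t + (1/2) f_xx = 6*x*(-x^2*sin(t) + 3*cos(t)) and diffusion = f_x = 18*x^2*cos(t). Substituting x = B_t:
  d(6*B_t^3*cos(t)) = (6*B_t*(-B_t^2*sin(t) + 3*cos(t))) dt + (18*B_t^2*cos(t)) dB_t.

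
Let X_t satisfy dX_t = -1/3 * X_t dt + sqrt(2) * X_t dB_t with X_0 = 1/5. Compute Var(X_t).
Var(X_t) = (exp(2*t) - 1)*exp(-2*t/3)/25

For GBM dX = mu X dt + sigma X dB with X_0 = x_0, apply Itô to Y = log X: dY = (mu - sigma^2/2) dt + sigma dB, so Y_t = log(x_0) + (mu - sigma^2/2) t + sigma B_t and hence X_t = x_0 * exp((mu - sigma^2/2) t + sigma B_t).
With mu = -1/3, sigma = sqrt(2), x_0 = 1/5, this gives:
  X_t = 1/5 * exp((-4/3) * t + (sqrt(2)) * B_t).
Since sigma*B_t ~ Normal(0, sigma^2 t), E[exp(sigma*B_t)] = exp(sigma^2 t / 2); so E[X_t] = x_0 * exp((mu - sigma^2/2) t) * exp(sigma^2 t / 2) = x_0 * exp(mu t) = exp(-t/3)/5.
Var(X_t) = E[X_t^2] - (E[X_t])^2 = x_0^2 * exp(2 mu t) * (exp(sigma^2 t) - 1) = (exp(2*t) - 1)*exp(-2*t/3)/25.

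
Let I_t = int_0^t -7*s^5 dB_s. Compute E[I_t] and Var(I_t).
E[I_t] = 0; Var(I_t) = 49*t^11/11

The Itô integral of a deterministic integrand f(s) has mean 0 because each increment f(s) * (B_{s+ds} - B_s) has mean 0. By the Itô isometry:
  Var( int_0^t f(s) dB_s ) = E[ (int_0^t f(s) dB_s)^2 ] = int_0^t f(s)^2 ds.
Here f(s) = -7*s^5, so f(s)^2 = 49*s^10. Integrate:
  int_0^t (49*s^10) ds = 49*t^11/11.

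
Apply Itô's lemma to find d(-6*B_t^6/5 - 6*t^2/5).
d(-6*B_t^6/5 - 6*t^2/5) = (-18*B_t^4 - 12*t/5) dt + (-36*B_t^5/5) dB_t

Itô's formula for f(t, x): d f(t, B_t) = (f_t + (1/2) f_xx) dt + f_x dB_t. Compute partials of f(t, x) = -6*t^2/5 - 6*x^6/5:
  f_t(t,x)  = -12*t/5
  f_x(t,x)  = -36*x^5/5
  f_xx(t,x) = -36*x^4
Assemble drift = f_t + (1/2) f_xx = -12*t/5 - 18*x^4 and diffusion = f_x = -36*x^5/5. Substituting x = B_t:
  d(-6*B_t^6/5 - 6*t^2/5) = (-18*B_t^4 - 12*t/5) dt + (-36*B_t^5/5) dB_t.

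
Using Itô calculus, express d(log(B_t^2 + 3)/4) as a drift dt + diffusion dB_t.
d(log(B_t^2 + 3)/4) = ((3 - B_t^2)/(4*(B_t^2 + 3)^2)) dt + (B_t/(2*(B_t^2 + 3))) dB_t

Itô's formula for f(B_t) gives d f(B_t) = f'(B_t) dB_t + (1/2) f''(B_t) dt. Compute derivatives of f(x) = log(x^2 + 3)/4:
  f'(x)  = x/(2*(x^2 + 3))
  f''(x) = (3 - x^2)/(2*(x^2 + 3)^2)
Substitute x = B_t and multiply the f'' term by 1/2:
  drift     = (1/2) * ((3 - x^2)/(2*(x^2 + 3)^2)) evaluated at B_t = (3 - B_t^2)/(4*(B_t^2 + 3)^2)
  diffusion = (x/(2*(x^2 + 3))) evaluated at B_t = B_t/(2*(B_t^2 + 3))
Therefore d(log(B_t^2 + 3)/4) = ((3 - B_t^2)/(4*(B_t^2 + 3)^2)) dt + (B_t/(2*(B_t^2 + 3))) dB_t.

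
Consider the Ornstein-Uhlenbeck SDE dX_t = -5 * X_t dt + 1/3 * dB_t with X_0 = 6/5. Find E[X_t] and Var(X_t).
E[X_t] = 6*exp(-5*t)/5; Var(X_t) = 1/90 - exp(-10*t)/90

The OU SDE dX = -theta X dt + sigma dB admits the integrating factor exp(theta t): d(exp(theta t) X_t) = sigma exp(theta t) dB_t. Integrating from 0 to t:
  X_t = x_0 * exp(-theta t) + sigma * int_0^t exp(-theta (t-s)) dB_s.
The Itô integral has mean 0 and (by the Itô isometry) variance sigma^2 * int_0^t exp(-2 theta (t - s)) ds = sigma^2 * (1 - exp(-2 theta t)) / (2 theta).
With theta = 5, sigma = 1/3, x_0 = 6/5:
  E[X_t] = 6/5 * exp(-5 t) = 6*exp(-5*t)/5
  Var(X_t) = (1/3)^2 * (1 - exp(-2*5 t)) / (2 * 5) = 1/90 - exp(-10*t)/90.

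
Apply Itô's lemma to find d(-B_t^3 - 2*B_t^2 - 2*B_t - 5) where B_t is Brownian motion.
d(-B_t^3 - 2*B_t^2 - 2*B_t - 5) = (-3*B_t - 2) dt + (-3*B_t^2 - 4*B_t - 2) dB_t

Itô's formula for f(B_t) gives d f(B_t) = f'(B_t) dB_t + (1/2) f''(B_t) dt. Compute derivatives of f(x) = -x^3 - 2*x^2 - 2*x - 5:
  f'(x)  = -3*x^2 - 4*x - 2
  f''(x) = -6*x - 4
Substitute x = B_t and multiply the f'' term by 1/2:
  drift     = (1/2) * (-6*x - 4) evaluated at B_t = -3*B_t - 2
  diffusion = (-3*x^2 - 4*x - 2) evaluated at B_t = -3*B_t^2 - 4*B_t - 2
Therefore d(-B_t^3 - 2*B_t^2 - 2*B_t - 5) = (-3*B_t - 2) dt + (-3*B_t^2 - 4*B_t - 2) dB_t.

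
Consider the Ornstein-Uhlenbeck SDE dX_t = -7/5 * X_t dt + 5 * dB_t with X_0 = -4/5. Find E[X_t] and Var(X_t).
E[X_t] = -4*exp(-7*t/5)/5; Var(X_t) = 125/14 - 125*exp(-14*t/5)/14

The OU SDE dX = -theta X dt + sigma dB admits the integrating factor exp(theta t): d(exp(theta t) X_t) = sigma exp(theta t) dB_t. Integrating from 0 to t:
  X_t = x_0 * exp(-theta t) + sigma * int_0^t exp(-theta (t-s)) dB_s.
The Itô integral has mean 0 and (by the Itô isometry) variance sigma^2 * int_0^t exp(-2 theta (t - s)) ds = sigma^2 * (1 - exp(-2 theta t)) / (2 theta).
With theta = 7/5, sigma = 5, x_0 = -4/5:
  E[X_t] = -4/5 * exp(-7/5 t) = -4*exp(-7*t/5)/5
  Var(X_t) = (5)^2 * (1 - exp(-2*7/5 t)) / (2 * 7/5) = 125/14 - 125*exp(-14*t/5)/14.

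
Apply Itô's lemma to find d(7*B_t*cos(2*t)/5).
d(7*B_t*cos(2*t)/5) = (-14*B_t*sin(2*t)/5) dt + (7*cos(2*t)/5) dB_t

Itô's formula for f(t, x): d f(t, B_t) = (f_t + (1/2) f_xx) dt + f_x dB_t. Compute partials of f(t, x) = 7*x*cos(2*t)/5:
  f_t(t,x)  = -14*x*sin(2*t)/5
  f_x(t,x)  = 7*cos(2*t)/5
  f_xx(t,x) = 0
Assemble drift = f_t + (1/2) f_xx = -14*x*sin(2*t)/5 and diffusion = f_x = 7*cos(2*t)/5. Substituting x = B_t:
  d(7*B_t*cos(2*t)/5) = (-14*B_t*sin(2*t)/5) dt + (7*cos(2*t)/5) dB_t.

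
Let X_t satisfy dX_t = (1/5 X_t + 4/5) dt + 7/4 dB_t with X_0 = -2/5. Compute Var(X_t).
Var(X_t) = 245*exp(2*t/5)/32 - 245/32

The variance V(t) = Var(X_t) satisfies V'(t) = 2 a V(t) + c^2 with V(0) = 0 (drift coefficient is linear in X, diffusion is constant). With a = 1/5, c = 7/4, the solution is
  V(t) = (c^2 / (2 a)) * (exp(2 a t) - 1)
       = ((7/4)^2 / (2*(1/5))) * (exp((2/5) t) - 1)
       = 245*exp(2*t/5)/32 - 245/32.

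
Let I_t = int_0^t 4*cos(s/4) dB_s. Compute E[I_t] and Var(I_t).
E[I_t] = 0; Var(I_t) = 8*t + 16*sin(t/2)

The Itô integral of a deterministic integrand f(s) has mean 0 because each increment f(s) * (B_{s+ds} - B_s) has mean 0. By the Itô isometry:
  Var( int_0^t f(s) dB_s ) = E[ (int_0^t f(s) dB_s)^2 ] = int_0^t f(s)^2 ds.
Here f(s) = 4*cos(s/4), so f(s)^2 = 16*cos(s/4)^2. Integrate:
  int_0^t (16*cos(s/4)^2) ds = 8*t + 16*sin(t/2).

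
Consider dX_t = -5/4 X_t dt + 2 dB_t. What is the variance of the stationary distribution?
lim Var(X_t) = 8/5

The OU SDE dX = -theta X dt + sigma dB admits the integrating factor exp(theta t): d(exp(theta t) X_t) = sigma exp(theta t) dB_t. Integrating from 0 to t gives X_t = x_0 * exp(-theta t) + sigma * int_0^t exp(-theta (t-s)) dB_s for any initial x_0. The Itô integral has variance (by the Itô isometry) sigma^2 * int_0^t exp(-2 theta (t - s)) ds = sigma^2 * (1 - exp(-2 theta t)) / (2 theta), independent of x_0.
With theta = 5/4, sigma = 2:
  Var(X_t) = (2)^2 * (1 - exp(-2*5/4 t)) / (2 * 5/4) = 8/5 - 8*exp(-5*t/2)/5.
As t -> infinity, exp(-2*5/4 t) -> 0, so the stationary variance is sigma^2 / (2 theta) = 8/5.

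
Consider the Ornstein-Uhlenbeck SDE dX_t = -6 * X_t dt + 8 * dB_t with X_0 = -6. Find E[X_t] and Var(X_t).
E[X_t] = -6*exp(-6*t); Var(X_t) = 16/3 - 16*exp(-12*t)/3

The OU SDE dX = -theta X dt + sigma dB admits the integrating factor exp(theta t): d(exp(theta t) X_t) = sigma exp(theta t) dB_t. Integrating from 0 to t:
  X_t = x_0 * exp(-theta t) + sigma * int_0^t exp(-theta (t-s)) dB_s.
The Itô integral has mean 0 and (by the Itô isometry) variance sigma^2 * int_0^t exp(-2 theta (t - s)) ds = sigma^2 * (1 - exp(-2 theta t)) / (2 theta).
With theta = 6, sigma = 8, x_0 = -6:
  E[X_t] = -6 * exp(-6 t) = -6*exp(-6*t)
  Var(X_t) = (8)^2 * (1 - exp(-2*6 t)) / (2 * 6) = 16/3 - 16*exp(-12*t)/3.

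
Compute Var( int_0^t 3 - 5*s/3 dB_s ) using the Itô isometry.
Var = t*(25*t^2 - 135*t + 243)/27

The Itô integral of a deterministic integrand f(s) has mean 0 because each increment f(s) * (B_{s+ds} - B_s) has mean 0. By the Itô isometry:
  Var( int_0^t f(s) dB_s ) = E[ (int_0^t f(s) dB_s)^2 ] = int_0^t f(s)^2 ds.
Here f(s) = 3 - 5*s/3, so f(s)^2 = (5*s - 9)^2/9. Integrate:
  int_0^t ((5*s - 9)^2/9) ds = t*(25*t^2 - 135*t + 243)/27.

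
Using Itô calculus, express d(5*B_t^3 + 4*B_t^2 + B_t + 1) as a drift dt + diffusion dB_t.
d(5*B_t^3 + 4*B_t^2 + B_t + 1) = (15*B_t + 4) dt + (15*B_t^2 + 8*B_t + 1) dB_t

Itô's formula for f(B_t) gives d f(B_t) = f'(B_t) dB_t + (1/2) f''(B_t) dt. Compute derivatives of f(x) = 5*x^3 + 4*x^2 + x + 1:
  f'(x)  = 15*x^2 + 8*x + 1
  f''(x) = 30*x + 8
Substitute x = B_t and multiply the f'' term by 1/2:
  drift     = (1/2) * (30*x + 8) evaluated at B_t = 15*B_t + 4
  diffusion = (15*x^2 + 8*x + 1) evaluated at B_t = 15*B_t^2 + 8*B_t + 1
Therefore d(5*B_t^3 + 4*B_t^2 + B_t + 1) = (15*B_t + 4) dt + (15*B_t^2 + 8*B_t + 1) dB_t.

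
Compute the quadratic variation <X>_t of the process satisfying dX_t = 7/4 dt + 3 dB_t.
<X>_t = 9*t

For an Itô process dX_t = a(t) dt + b(t) dB_t, the quadratic variation is <X>_t = int_0^t b(s)^2 ds (the drift term does not contribute). Here b(s) = 3, so
  b(s)^2 = 9.
Integrating from 0 to t:
  <X>_t = int_0^t (9) ds = 9*t.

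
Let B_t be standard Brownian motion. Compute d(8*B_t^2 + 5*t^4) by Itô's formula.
d(8*B_t^2 + 5*t^4) = (20*t^3 + 8) dt + (16*B_t) dB_t

Itô's formula for f(t, x): d f(t, B_t) = (f_t + (1/2) f_xx) dt + f_x dB_t. Compute partials of f(t, x) = 5*t^4 + 8*x^2:
  f_t(t,x)  = 20*t^3
  f_x(t,x)  = 16*x
  f_xx(t,x) = 16
Assemble drift = f_t + (1/2) f_xx = 20*t^3 + 8 and diffusion = f_x = 16*x. Substituting x = B_t:
  d(8*B_t^2 + 5*t^4) = (20*t^3 + 8) dt + (16*B_t) dB_t.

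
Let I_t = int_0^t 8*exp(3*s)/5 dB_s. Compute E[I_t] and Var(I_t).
E[I_t] = 0; Var(I_t) = 32*exp(6*t)/75 - 32/75

The Itô integral of a deterministic integrand f(s) has mean 0 because each increment f(s) * (B_{s+ds} - B_s) has mean 0. By the Itô isometry:
  Var( int_0^t f(s) dB_s ) = E[ (int_0^t f(s) dB_s)^2 ] = int_0^t f(s)^2 ds.
Here f(s) = 8*exp(3*s)/5, so f(s)^2 = 64*exp(6*s)/25. Integrate:
  int_0^t (64*exp(6*s)/25) ds = 32*exp(6*t)/75 - 32/75.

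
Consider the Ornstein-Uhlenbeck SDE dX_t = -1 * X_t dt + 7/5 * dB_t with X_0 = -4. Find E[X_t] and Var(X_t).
E[X_t] = -4*exp(-t); Var(X_t) = 49/50 - 49*exp(-2*t)/50

The OU SDE dX = -theta X dt + sigma dB admits the integrating factor exp(theta t): d(exp(theta t) X_t) = sigma exp(theta t) dB_t. Integrating from 0 to t:
  X_t = x_0 * exp(-theta t) + sigma * int_0^t exp(-theta (t-s)) dB_s.
The Itô integral has mean 0 and (by the Itô isometry) variance sigma^2 * int_0^t exp(-2 theta (t - s)) ds = sigma^2 * (1 - exp(-2 theta t)) / (2 theta).
With theta = 1, sigma = 7/5, x_0 = -4:
  E[X_t] = -4 * exp(-1 t) = -4*exp(-t)
  Var(X_t) = (7/5)^2 * (1 - exp(-2*1 t)) / (2 * 1) = 49/50 - 49*exp(-2*t)/50.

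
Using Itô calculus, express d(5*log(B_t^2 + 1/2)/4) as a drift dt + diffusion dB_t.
d(5*log(B_t^2 + 1/2)/4) = (5*(1 - 2*B_t^2)/(2*(2*B_t^2 + 1)^2)) dt + (5*B_t/(2*B_t^2 + 1)) dB_t

Itô's formula for f(B_t) gives d f(B_t) = f'(B_t) dB_t + (1/2) f''(B_t) dt. Compute derivatives of f(x) = 5*log(x^2 + 1/2)/4:
  f'(x)  = 5*x/(2*x^2 + 1)
  f''(x) = 5*(1 - 2*x^2)/(2*x^2 + 1)^2
Substitute x = B_t and multiply the f'' term by 1/2:
  drift     = (1/2) * (5*(1 - 2*x^2)/(2*x^2 + 1)^2) evaluated at B_t = 5*(1 - 2*B_t^2)/(2*(2*B_t^2 + 1)^2)
  diffusion = (5*x/(2*x^2 + 1)) evaluated at B_t = 5*B_t/(2*B_t^2 + 1)
Therefore d(5*log(B_t^2 + 1/2)/4) = (5*(1 - 2*B_t^2)/(2*(2*B_t^2 + 1)^2)) dt + (5*B_t/(2*B_t^2 + 1)) dB_t.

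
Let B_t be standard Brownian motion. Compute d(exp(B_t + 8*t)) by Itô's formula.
d(exp(B_t + 8*t)) = (17*exp(B_t + 8*t)/2) dt + (exp(B_t + 8*t)) dB_t

Itô's formula for f(t, x): d f(t, B_t) = (f_t + (1/2) f_xx) dt + f_x dB_t. Compute partials of f(t, x) = exp(8*t + x):
  f_t(t,x)  = 8*exp(8*t + x)
  f_x(t,x)  = exp(8*t + x)
  f_xx(t,x) = exp(8*t + x)
Assemble drift = f_t + (1/2) f_xx = 17*exp(8*t + x)/2 and diffusion = f_x = exp(8*t + x). Substituting x = B_t:
  d(exp(B_t + 8*t)) = (17*exp(B_t + 8*t)/2) dt + (exp(B_t + 8*t)) dB_t.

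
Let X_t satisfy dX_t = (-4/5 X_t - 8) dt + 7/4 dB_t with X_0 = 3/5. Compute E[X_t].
E[X_t] = -10 + 53*exp(-4*t/5)/5

Taking expectations and using E[dB_t] = 0, the mean m(t) = E[X_t] satisfies the ODE m'(t) = a m(t) + b with m(0) = x_0. With a = -4/5, b = -8, x_0 = 3/5, the solution is
  m(t) = x_0 * exp(a t) + (b/a) * (exp(a t) - 1)
       = (3/5) * exp((-4/5) t) + ((-8)/(-4/5)) * (exp((-4/5) t) - 1)
       = -10 + 53*exp(-4*t/5)/5.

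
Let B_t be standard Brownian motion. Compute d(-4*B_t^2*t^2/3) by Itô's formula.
d(-4*B_t^2*t^2/3) = (4*t*(-2*B_t^2 - t)/3) dt + (-8*B_t*t^2/3) dB_t

Itô's formula for f(t, x): d f(t, B_t) = (f_t + (1/2) f_xx) dt + f_x dB_t. Compute partials of f(t, x) = -4*t^2*x^2/3:
  f_t(t,x)  = -8*t*x^2/3
  f_x(t,x)  = -8*t^2*x/3
  f_xx(t,x) = -8*t^2/3
Assemble drift = f_t + (1/2) f_xx = 4*t*(-t - 2*x^2)/3 and diffusion = f_x = -8*t^2*x/3. Substituting x = B_t:
  d(-4*B_t^2*t^2/3) = (4*t*(-2*B_t^2 - t)/3) dt + (-8*B_t*t^2/3) dB_t.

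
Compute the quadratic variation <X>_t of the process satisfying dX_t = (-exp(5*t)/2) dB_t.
<X>_t = exp(10*t)/40 - 1/40

For an Itô process dX_t = a(t) dt + b(t) dB_t, the quadratic variation is <X>_t = int_0^t b(s)^2 ds (the drift term does not contribute). Here b(s) = -exp(5*s)/2, so
  b(s)^2 = exp(10*s)/4.
Integrating from 0 to t:
  <X>_t = int_0^t (exp(10*s)/4) ds = exp(10*t)/40 - 1/40.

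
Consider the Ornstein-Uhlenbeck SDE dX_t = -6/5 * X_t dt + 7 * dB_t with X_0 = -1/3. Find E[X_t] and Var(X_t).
E[X_t] = -exp(-6*t/5)/3; Var(X_t) = 245/12 - 245*exp(-12*t/5)/12

The OU SDE dX = -theta X dt + sigma dB admits the integrating factor exp(theta t): d(exp(theta t) X_t) = sigma exp(theta t) dB_t. Integrating from 0 to t:
  X_t = x_0 * exp(-theta t) + sigma * int_0^t exp(-theta (t-s)) dB_s.
The Itô integral has mean 0 and (by the Itô isometry) variance sigma^2 * int_0^t exp(-2 theta (t - s)) ds = sigma^2 * (1 - exp(-2 theta t)) / (2 theta).
With theta = 6/5, sigma = 7, x_0 = -1/3:
  E[X_t] = -1/3 * exp(-6/5 t) = -exp(-6*t/5)/3
  Var(X_t) = (7)^2 * (1 - exp(-2*6/5 t)) / (2 * 6/5) = 245/12 - 245*exp(-12*t/5)/12.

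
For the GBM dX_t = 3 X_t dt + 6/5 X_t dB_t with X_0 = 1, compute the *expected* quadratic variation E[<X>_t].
E[<X>_t] = 6*exp(186*t/25)/31 - 6/31

<X>_t = int_0^t ((6/5) * X_s)^2 ds. Taking expectation inside the integral: E[<X>_t] = (6/5)^2 * int_0^t E[X_s^2] ds. For GBM, E[X_s^2] = x_0^2 * exp((2 mu + sigma^2) s). Integrating:
  E[<X>_t] = (6/5)^2 * 1^2 * (exp((2*3 + (6/5)^2) t) - 1) / (2*3 + (6/5)^2)
           = (6/5)^2 * 1^2 * (exp((186/25) t) - 1) / (186/25) = 6*exp(186*t/25)/31 - 6/31.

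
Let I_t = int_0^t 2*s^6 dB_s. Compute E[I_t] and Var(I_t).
E[I_t] = 0; Var(I_t) = 4*t^13/13

The Itô integral of a deterministic integrand f(s) has mean 0 because each increment f(s) * (B_{s+ds} - B_s) has mean 0. By the Itô isometry:
  Var( int_0^t f(s) dB_s ) = E[ (int_0^t f(s) dB_s)^2 ] = int_0^t f(s)^2 ds.
Here f(s) = 2*s^6, so f(s)^2 = 4*s^12. Integrate:
  int_0^t (4*s^12) ds = 4*t^13/13.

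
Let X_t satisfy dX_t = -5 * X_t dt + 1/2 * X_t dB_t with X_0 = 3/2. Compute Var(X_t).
Var(X_t) = (9*exp(t/4) - 9)*exp(-10*t)/4

For GBM dX = mu X dt + sigma X dB with X_0 = x_0, apply Itô to Y = log X: dY = (mu - sigma^2/2) dt + sigma dB, so Y_t = log(x_0) + (mu - sigma^2/2) t + sigma B_t and hence X_t = x_0 * exp((mu - sigma^2/2) t + sigma B_t).
With mu = -5, sigma = 1/2, x_0 = 3/2, this gives:
  X_t = 3/2 * exp((-41/8) * t + (1/2) * B_t).
Since sigma*B_t ~ Normal(0, sigma^2 t), E[exp(sigma*B_t)] = exp(sigma^2 t / 2); so E[X_t] = x_0 * exp((mu - sigma^2/2) t) * exp(sigma^2 t / 2) = x_0 * exp(mu t) = 3*exp(-5*t)/2.
Var(X_t) = E[X_t^2] - (E[X_t])^2 = x_0^2 * exp(2 mu t) * (exp(sigma^2 t) - 1) = (9*exp(t/4) - 9)*exp(-10*t)/4.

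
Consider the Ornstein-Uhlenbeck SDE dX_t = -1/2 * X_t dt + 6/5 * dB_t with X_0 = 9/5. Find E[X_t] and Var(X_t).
E[X_t] = 9*exp(-t/2)/5; Var(X_t) = 36/25 - 36*exp(-t)/25

The OU SDE dX = -theta X dt + sigma dB admits the integrating factor exp(theta t): d(exp(theta t) X_t) = sigma exp(theta t) dB_t. Integrating from 0 to t:
  X_t = x_0 * exp(-theta t) + sigma * int_0^t exp(-theta (t-s)) dB_s.
The Itô integral has mean 0 and (by the Itô isometry) variance sigma^2 * int_0^t exp(-2 theta (t - s)) ds = sigma^2 * (1 - exp(-2 theta t)) / (2 theta).
With theta = 1/2, sigma = 6/5, x_0 = 9/5:
  E[X_t] = 9/5 * exp(-1/2 t) = 9*exp(-t/2)/5
  Var(X_t) = (6/5)^2 * (1 - exp(-2*1/2 t)) / (2 * 1/2) = 36/25 - 36*exp(-t)/25.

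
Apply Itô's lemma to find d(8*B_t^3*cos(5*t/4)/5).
d(8*B_t^3*cos(5*t/4)/5) = (2*B_t*(-B_t^2*sin(5*t/4) + 12*cos(5*t/4)/5)) dt + (24*B_t^2*cos(5*t/4)/5) dB_t

Itô's formula for f(t, x): d f(t, B_t) = (f_t + (1/2) f_xx) dt + f_x dB_t. Compute partials of f(t, x) = 8*x^3*cos(5*t/4)/5:
  f_t(t,x)  = -2*x^3*sin(5*t/4)
  f_x(t,x)  = 24*x^2*cos(5*t/4)/5
  f_xx(t,x) = 48*x*cos(5*t/4)/5
Assemble drift = f_t + (1/2) f_xx = 2*x*(-x^2*sin(5*t/4) + 12*cos(5*t/4)/5) and diffusion = f_x = 24*x^2*cos(5*t/4)/5. Substituting x = B_t:
  d(8*B_t^3*cos(5*t/4)/5) = (2*B_t*(-B_t^2*sin(5*t/4) + 12*cos(5*t/4)/5)) dt + (24*B_t^2*cos(5*t/4)/5) dB_t.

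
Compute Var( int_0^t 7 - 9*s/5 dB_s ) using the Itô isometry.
Var = t*(27*t^2 - 315*t + 1225)/25

The Itô integral of a deterministic integrand f(s) has mean 0 because each increment f(s) * (B_{s+ds} - B_s) has mean 0. By the Itô isometry:
  Var( int_0^t f(s) dB_s ) = E[ (int_0^t f(s) dB_s)^2 ] = int_0^t f(s)^2 ds.
Here f(s) = 7 - 9*s/5, so f(s)^2 = (9*s - 35)^2/25. Integrate:
  int_0^t ((9*s - 35)^2/25) ds = t*(27*t^2 - 315*t + 1225)/25.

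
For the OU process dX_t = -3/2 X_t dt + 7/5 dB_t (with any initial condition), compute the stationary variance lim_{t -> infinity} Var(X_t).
lim Var(X_t) = 49/75

The OU SDE dX = -theta X dt + sigma dB admits the integrating factor exp(theta t): d(exp(theta t) X_t) = sigma exp(theta t) dB_t. Integrating from 0 to t gives X_t = x_0 * exp(-theta t) + sigma * int_0^t exp(-theta (t-s)) dB_s for any initial x_0. The Itô integral has variance (by the Itô isometry) sigma^2 * int_0^t exp(-2 theta (t - s)) ds = sigma^2 * (1 - exp(-2 theta t)) / (2 theta), independent of x_0.
With theta = 3/2, sigma = 7/5:
  Var(X_t) = (7/5)^2 * (1 - exp(-2*3/2 t)) / (2 * 3/2) = 49/75 - 49*exp(-3*t)/75.
As t -> infinity, exp(-2*3/2 t) -> 0, so the stationary variance is sigma^2 / (2 theta) = 49/75.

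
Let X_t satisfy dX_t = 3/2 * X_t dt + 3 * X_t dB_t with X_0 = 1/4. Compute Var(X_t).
Var(X_t) = (exp(9*t) - 1)*exp(3*t)/16

For GBM dX = mu X dt + sigma X dB with X_0 = x_0, apply Itô to Y = log X: dY = (mu - sigma^2/2) dt + sigma dB, so Y_t = log(x_0) + (mu - sigma^2/2) t + sigma B_t and hence X_t = x_0 * exp((mu - sigma^2/2) t + sigma B_t).
With mu = 3/2, sigma = 3, x_0 = 1/4, this gives:
  X_t = 1/4 * exp((-3) * t + (3) * B_t).
Since sigma*B_t ~ Normal(0, sigma^2 t), E[exp(sigma*B_t)] = exp(sigma^2 t / 2); so E[X_t] = x_0 * exp((mu - sigma^2/2) t) * exp(sigma^2 t / 2) = x_0 * exp(mu t) = exp(3*t/2)/4.
Var(X_t) = E[X_t^2] - (E[X_t])^2 = x_0^2 * exp(2 mu t) * (exp(sigma^2 t) - 1) = (exp(9*t) - 1)*exp(3*t)/16.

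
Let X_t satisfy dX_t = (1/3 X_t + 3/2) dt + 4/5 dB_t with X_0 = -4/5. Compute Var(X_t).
Var(X_t) = 24*exp(2*t/3)/25 - 24/25

The variance V(t) = Var(X_t) satisfies V'(t) = 2 a V(t) + c^2 with V(0) = 0 (drift coefficient is linear in X, diffusion is constant). With a = 1/3, c = 4/5, the solution is
  V(t) = (c^2 / (2 a)) * (exp(2 a t) - 1)
       = ((4/5)^2 / (2*(1/3))) * (exp((2/3) t) - 1)
       = 24*exp(2*t/3)/25 - 24/25.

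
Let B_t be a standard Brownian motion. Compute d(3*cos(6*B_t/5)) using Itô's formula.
d(3*cos(6*B_t/5)) = (-54*cos(6*B_t/5)/25) dt + (-18*sin(6*B_t/5)/5) dB_t

Itô's formula for f(B_t) gives d f(B_t) = f'(B_t) dB_t + (1/2) f''(B_t) dt. Compute derivatives of f(x) = 3*cos(6*x/5):
  f'(x)  = -18*sin(6*x/5)/5
  f''(x) = -108*cos(6*x/5)/25
Substitute x = B_t and multiply the f'' term by 1/2:
  drift     = (1/2) * (-108*cos(6*x/5)/25) evaluated at B_t = -54*cos(6*B_t/5)/25
  diffusion = (-18*sin(6*x/5)/5) evaluated at B_t = -18*sin(6*B_t/5)/5
Therefore d(3*cos(6*B_t/5)) = (-54*cos(6*B_t/5)/25) dt + (-18*sin(6*B_t/5)/5) dB_t.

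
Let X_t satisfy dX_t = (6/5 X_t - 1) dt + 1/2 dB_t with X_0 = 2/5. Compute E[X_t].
E[X_t] = 5/6 - 13*exp(6*t/5)/30

Taking expectations and using E[dB_t] = 0, the mean m(t) = E[X_t] satisfies the ODE m'(t) = a m(t) + b with m(0) = x_0. With a = 6/5, b = -1, x_0 = 2/5, the solution is
  m(t) = x_0 * exp(a t) + (b/a) * (exp(a t) - 1)
       = (2/5) * exp((6/5) t) + ((-1)/(6/5)) * (exp((6/5) t) - 1)
       = 5/6 - 13*exp(6*t/5)/30.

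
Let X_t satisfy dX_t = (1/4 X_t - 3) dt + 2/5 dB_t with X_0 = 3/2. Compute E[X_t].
E[X_t] = 12 - 21*exp(t/4)/2

Taking expectations and using E[dB_t] = 0, the mean m(t) = E[X_t] satisfies the ODE m'(t) = a m(t) + b with m(0) = x_0. With a = 1/4, b = -3, x_0 = 3/2, the solution is
  m(t) = x_0 * exp(a t) + (b/a) * (exp(a t) - 1)
       = (3/2) * exp((1/4) t) + ((-3)/(1/4)) * (exp((1/4) t) - 1)
       = 12 - 21*exp(t/4)/2.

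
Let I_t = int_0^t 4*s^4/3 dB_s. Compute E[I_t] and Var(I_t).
E[I_t] = 0; Var(I_t) = 16*t^9/81

The Itô integral of a deterministic integrand f(s) has mean 0 because each increment f(s) * (B_{s+ds} - B_s) has mean 0. By the Itô isometry:
  Var( int_0^t f(s) dB_s ) = E[ (int_0^t f(s) dB_s)^2 ] = int_0^t f(s)^2 ds.
Here f(s) = 4*s^4/3, so f(s)^2 = 16*s^8/9. Integrate:
  int_0^t (16*s^8/9) ds = 16*t^9/81.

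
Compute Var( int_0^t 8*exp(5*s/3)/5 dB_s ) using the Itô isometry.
Var = 96*exp(10*t/3)/125 - 96/125

The Itô integral of a deterministic integrand f(s) has mean 0 because each increment f(s) * (B_{s+ds} - B_s) has mean 0. By the Itô isometry:
  Var( int_0^t f(s) dB_s ) = E[ (int_0^t f(s) dB_s)^2 ] = int_0^t f(s)^2 ds.
Here f(s) = 8*exp(5*s/3)/5, so f(s)^2 = 64*exp(10*s/3)/25. Integrate:
  int_0^t (64*exp(10*s/3)/25) ds = 96*exp(10*t/3)/125 - 96/125.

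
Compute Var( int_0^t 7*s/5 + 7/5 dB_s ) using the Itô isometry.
Var = 49*t*(t^2 + 3*t + 3)/75

The Itô integral of a deterministic integrand f(s) has mean 0 because each increment f(s) * (B_{s+ds} - B_s) has mean 0. By the Itô isometry:
  Var( int_0^t f(s) dB_s ) = E[ (int_0^t f(s) dB_s)^2 ] = int_0^t f(s)^2 ds.
Here f(s) = 7*s/5 + 7/5, so f(s)^2 = 49*(s + 1)^2/25. Integrate:
  int_0^t (49*(s + 1)^2/25) ds = 49*t*(t^2 + 3*t + 3)/75.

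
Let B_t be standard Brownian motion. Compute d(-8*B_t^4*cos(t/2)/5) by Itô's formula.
d(-8*B_t^4*cos(t/2)/5) = (4*B_t^2*(B_t^2*sin(t/2) - 12*cos(t/2))/5) dt + (-32*B_t^3*cos(t/2)/5) dB_t

Itô's formula for f(t, x): d f(t, B_t) = (f_t + (1/2) f_xx) dt + f_x dB_t. Compute partials of f(t, x) = -8*x^4*cos(t/2)/5:
  f_t(t,x)  = 4*x^4*sin(t/2)/5
  f_x(t,x)  = -32*x^3*cos(t/2)/5
  f_xx(t,x) = -96*x^2*cos(t/2)/5
Assemble drift = f_t + (1/2) f_xx = 4*x^2*(x^2*sin(t/2) - 12*cos(t/2))/5 and diffusion = f_x = -32*x^3*cos(t/2)/5. Substituting x = B_t:
  d(-8*B_t^4*cos(t/2)/5) = (4*B_t^2*(B_t^2*sin(t/2) - 12*cos(t/2))/5) dt + (-32*B_t^3*cos(t/2)/5) dB_t.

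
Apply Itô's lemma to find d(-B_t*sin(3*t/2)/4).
d(-B_t*sin(3*t/2)/4) = (-3*B_t*cos(3*t/2)/8) dt + (-sin(3*t/2)/4) dB_t

Itô's formula for f(t, x): d f(t, B_t) = (f_t + (1/2) f_xx) dt + f_x dB_t. Compute partials of f(t, x) = -x*sin(3*t/2)/4:
  f_t(t,x)  = -3*x*cos(3*t/2)/8
  f_x(t,x)  = -sin(3*t/2)/4
  f_xx(t,x) = 0
Assemble drift = f_t + (1/2) f_xx = -3*x*cos(3*t/2)/8 and diffusion = f_x = -sin(3*t/2)/4. Substituting x = B_t:
  d(-B_t*sin(3*t/2)/4) = (-3*B_t*cos(3*t/2)/8) dt + (-sin(3*t/2)/4) dB_t.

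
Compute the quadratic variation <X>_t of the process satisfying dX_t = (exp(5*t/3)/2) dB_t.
<X>_t = 3*exp(10*t/3)/40 - 3/40

For an Itô process dX_t = a(t) dt + b(t) dB_t, the quadratic variation is <X>_t = int_0^t b(s)^2 ds (the drift term does not contribute). Here b(s) = exp(5*s/3)/2, so
  b(s)^2 = exp(10*s/3)/4.
Integrating from 0 to t:
  <X>_t = int_0^t (exp(10*s/3)/4) ds = 3*exp(10*t/3)/40 - 3/40.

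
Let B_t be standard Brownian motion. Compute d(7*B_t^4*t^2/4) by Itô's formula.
d(7*B_t^4*t^2/4) = (7*B_t^2*t*(B_t^2 + 3*t)/2) dt + (7*B_t^3*t^2) dB_t

Itô's formula for f(t, x): d f(t, B_t) = (f_t + (1/2) f_xx) dt + f_x dB_t. Compute partials of f(t, x) = 7*t^2*x^4/4:
  f_t(t,x)  = 7*t*x^4/2
  f_x(t,x)  = 7*t^2*x^3
  f_xx(t,x) = 21*t^2*x^2
Assemble drift = f_t + (1/2) f_xx = 7*t*x^2*(3*t + x^2)/2 and diffusion = f_x = 7*t^2*x^3. Substituting x = B_t:
  d(7*B_t^4*t^2/4) = (7*B_t^2*t*(B_t^2 + 3*t)/2) dt + (7*B_t^3*t^2) dB_t.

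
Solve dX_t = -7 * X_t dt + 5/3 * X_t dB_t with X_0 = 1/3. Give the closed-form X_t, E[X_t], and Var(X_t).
X_t = 1/3 * exp((-151/18) t + (5/3) B_t); E[X_t] = exp(-7*t)/3; Var(X_t) = (exp(25*t/9) - 1)*exp(-14*t)/9

For GBM dX = mu X dt + sigma X dB with X_0 = x_0, apply Itô to Y = log X: dY = (mu - sigma^2/2) dt + sigma dB, so Y_t = log(x_0) + (mu - sigma^2/2) t + sigma B_t and hence X_t = x_0 * exp((mu - sigma^2/2) t + sigma B_t).
With mu = -7, sigma = 5/3, x_0 = 1/3, this gives:
  X_t = 1/3 * exp((-151/18) * t + (5/3) * B_t).
Since sigma*B_t ~ Normal(0, sigma^2 t), E[exp(sigma*B_t)] = exp(sigma^2 t / 2); so E[X_t] = x_0 * exp((mu - sigma^2/2) t) * exp(sigma^2 t / 2) = x_0 * exp(mu t) = exp(-7*t)/3.
Var(X_t) = E[X_t^2] - (E[X_t])^2 = x_0^2 * exp(2 mu t) * (exp(sigma^2 t) - 1) = (exp(25*t/9) - 1)*exp(-14*t)/9.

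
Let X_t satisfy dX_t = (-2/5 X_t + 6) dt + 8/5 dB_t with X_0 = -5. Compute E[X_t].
E[X_t] = 15 - 20*exp(-2*t/5)

Taking expectations and using E[dB_t] = 0, the mean m(t) = E[X_t] satisfies the ODE m'(t) = a m(t) + b with m(0) = x_0. With a = -2/5, b = 6, x_0 = -5, the solution is
  m(t) = x_0 * exp(a t) + (b/a) * (exp(a t) - 1)
       = (-5) * exp((-2/5) t) + (6/(-2/5)) * (exp((-2/5) t) - 1)
       = 15 - 20*exp(-2*t/5).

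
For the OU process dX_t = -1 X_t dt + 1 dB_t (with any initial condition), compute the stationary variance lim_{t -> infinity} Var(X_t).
lim Var(X_t) = 1/2

The OU SDE dX = -theta X dt + sigma dB admits the integrating factor exp(theta t): d(exp(theta t) X_t) = sigma exp(theta t) dB_t. Integrating from 0 to t gives X_t = x_0 * exp(-theta t) + sigma * int_0^t exp(-theta (t-s)) dB_s for any initial x_0. The Itô integral has variance (by the Itô isometry) sigma^2 * int_0^t exp(-2 theta (t - s)) ds = sigma^2 * (1 - exp(-2 theta t)) / (2 theta), independent of x_0.
With theta = 1, sigma = 1:
  Var(X_t) = (1)^2 * (1 - exp(-2*1 t)) / (2 * 1) = 1/2 - exp(-2*t)/2.
As t -> infinity, exp(-2*1 t) -> 0, so the stationary variance is sigma^2 / (2 theta) = 1/2.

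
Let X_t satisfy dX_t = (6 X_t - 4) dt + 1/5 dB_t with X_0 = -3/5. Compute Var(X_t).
Var(X_t) = exp(12*t)/300 - 1/300

The variance V(t) = Var(X_t) satisfies V'(t) = 2 a V(t) + c^2 with V(0) = 0 (drift coefficient is linear in X, diffusion is constant). With a = 6, c = 1/5, the solution is
  V(t) = (c^2 / (2 a)) * (exp(2 a t) - 1)
       = ((1/5)^2 / (2*6)) * (exp(12 t) - 1)
       = exp(12*t)/300 - 1/300.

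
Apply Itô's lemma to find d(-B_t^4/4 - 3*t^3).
d(-B_t^4/4 - 3*t^3) = (-3*B_t^2/2 - 9*t^2) dt + (-B_t^3) dB_t

Itô's formula for f(t, x): d f(t, B_t) = (f_t + (1/2) f_xx) dt + f_x dB_t. Compute partials of f(t, x) = -3*t^3 - x^4/4:
  f_t(t,x)  = -9*t^2
  f_x(t,x)  = -x^3
  f_xx(t,x) = -3*x^2
Assemble drift = f_t + (1/2) f_xx = -9*t^2 - 3*x^2/2 and diffusion = f_x = -x^3. Substituting x = B_t:
  d(-B_t^4/4 - 3*t^3) = (-3*B_t^2/2 - 9*t^2) dt + (-B_t^3) dB_t.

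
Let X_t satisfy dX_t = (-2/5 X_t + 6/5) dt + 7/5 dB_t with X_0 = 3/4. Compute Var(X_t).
Var(X_t) = 49/20 - 49*exp(-4*t/5)/20

The variance V(t) = Var(X_t) satisfies V'(t) = 2 a V(t) + c^2 with V(0) = 0 (drift coefficient is linear in X, diffusion is constant). With a = -2/5, c = 7/5, the solution is
  V(t) = (c^2 / (2 a)) * (exp(2 a t) - 1)
       = ((7/5)^2 / (2*(-2/5))) * (exp((-4/5) t) - 1)
       = 49/20 - 49*exp(-4*t/5)/20.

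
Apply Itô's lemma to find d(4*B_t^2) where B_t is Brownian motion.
d(4*B_t^2) = (4) dt + (8*B_t) dB_t

Itô's formula for f(B_t) gives d f(B_t) = f'(B_t) dB_t + (1/2) f''(B_t) dt. Compute derivatives of f(x) = 4*x^2:
  f'(x)  = 8*x
  f''(x) = 8
Substitute x = B_t and multiply the f'' term by 1/2:
  drift     = (1/2) * (8) evaluated at B_t = 4
  diffusion = (8*x) evaluated at B_t = 8*B_t
Therefore d(4*B_t^2) = (4) dt + (8*B_t) dB_t.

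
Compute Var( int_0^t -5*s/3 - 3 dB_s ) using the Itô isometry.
Var = t*(25*t^2 + 135*t + 243)/27

The Itô integral of a deterministic integrand f(s) has mean 0 because each increment f(s) * (B_{s+ds} - B_s) has mean 0. By the Itô isometry:
  Var( int_0^t f(s) dB_s ) = E[ (int_0^t f(s) dB_s)^2 ] = int_0^t f(s)^2 ds.
Here f(s) = -5*s/3 - 3, so f(s)^2 = (5*s + 9)^2/9. Integrate:
  int_0^t ((5*s + 9)^2/9) ds = t*(25*t^2 + 135*t + 243)/27.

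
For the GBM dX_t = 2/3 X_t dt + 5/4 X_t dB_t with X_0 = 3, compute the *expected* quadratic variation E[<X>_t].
E[<X>_t] = 675*exp(139*t/48)/139 - 675/139

<X>_t = int_0^t ((5/4) * X_s)^2 ds. Taking expectation inside the integral: E[<X>_t] = (5/4)^2 * int_0^t E[X_s^2] ds. For GBM, E[X_s^2] = x_0^2 * exp((2 mu + sigma^2) s). Integrating:
  E[<X>_t] = (5/4)^2 * 3^2 * (exp((2*(2/3) + (5/4)^2) t) - 1) / (2*(2/3) + (5/4)^2)
           = (5/4)^2 * 3^2 * (exp((139/48) t) - 1) / (139/48) = 675*exp(139*t/48)/139 - 675/139.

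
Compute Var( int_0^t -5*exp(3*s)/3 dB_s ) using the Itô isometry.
Var = 25*exp(6*t)/54 - 25/54

The Itô integral of a deterministic integrand f(s) has mean 0 because each increment f(s) * (B_{s+ds} - B_s) has mean 0. By the Itô isometry:
  Var( int_0^t f(s) dB_s ) = E[ (int_0^t f(s) dB_s)^2 ] = int_0^t f(s)^2 ds.
Here f(s) = -5*exp(3*s)/3, so f(s)^2 = 25*exp(6*s)/9. Integrate:
  int_0^t (25*exp(6*s)/9) ds = 25*exp(6*t)/54 - 25/54.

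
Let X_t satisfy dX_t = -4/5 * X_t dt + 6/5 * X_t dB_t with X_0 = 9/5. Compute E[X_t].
E[X_t] = 9*exp(-4*t/5)/5

For GBM dX = mu X dt + sigma X dB with X_0 = x_0, apply Itô to Y = log X: dY = (mu - sigma^2/2) dt + sigma dB, so Y_t = log(x_0) + (mu - sigma^2/2) t + sigma B_t and hence X_t = x_0 * exp((mu - sigma^2/2) t + sigma B_t).
With mu = -4/5, sigma = 6/5, x_0 = 9/5, this gives:
  X_t = 9/5 * exp((-38/25) * t + (6/5) * B_t).
Since sigma*B_t ~ Normal(0, sigma^2 t), E[exp(sigma*B_t)] = exp(sigma^2 t / 2); so E[X_t] = x_0 * exp((mu - sigma^2/2) t) * exp(sigma^2 t / 2) = x_0 * exp(mu t) = 9*exp(-4*t/5)/5.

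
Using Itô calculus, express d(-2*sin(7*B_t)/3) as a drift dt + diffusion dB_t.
d(-2*sin(7*B_t)/3) = (49*sin(7*B_t)/3) dt + (-14*cos(7*B_t)/3) dB_t

Itô's formula for f(B_t) gives d f(B_t) = f'(B_t) dB_t + (1/2) f''(B_t) dt. Compute derivatives of f(x) = -2*sin(7*x)/3:
  f'(x)  = -14*cos(7*x)/3
  f''(x) = 98*sin(7*x)/3
Substitute x = B_t and multiply the f'' term by 1/2:
  drift     = (1/2) * (98*sin(7*x)/3) evaluated at B_t = 49*sin(7*B_t)/3
  diffusion = (-14*cos(7*x)/3) evaluated at B_t = -14*cos(7*B_t)/3
Therefore d(-2*sin(7*B_t)/3) = (49*sin(7*B_t)/3) dt + (-14*cos(7*B_t)/3) dB_t.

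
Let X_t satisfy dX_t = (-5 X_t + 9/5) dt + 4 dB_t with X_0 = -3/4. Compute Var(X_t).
Var(X_t) = 8/5 - 8*exp(-10*t)/5

The variance V(t) = Var(X_t) satisfies V'(t) = 2 a V(t) + c^2 with V(0) = 0 (drift coefficient is linear in X, diffusion is constant). With a = -5, c = 4, the solution is
  V(t) = (c^2 / (2 a)) * (exp(2 a t) - 1)
       = (4^2 / (2*(-5))) * (exp((-10) t) - 1)
       = 8/5 - 8*exp(-10*t)/5.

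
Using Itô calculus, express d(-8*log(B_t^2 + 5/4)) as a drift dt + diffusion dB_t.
d(-8*log(B_t^2 + 5/4)) = (32*(4*B_t^2 - 5)/(4*B_t^2 + 5)^2) dt + (-64*B_t/(4*B_t^2 + 5)) dB_t

Itô's formula for f(B_t) gives d f(B_t) = f'(B_t) dB_t + (1/2) f''(B_t) dt. Compute derivatives of f(x) = -8*log(x^2 + 5/4):
  f'(x)  = -64*x/(4*x^2 + 5)
  f''(x) = 64*(4*x^2 - 5)/(4*x^2 + 5)^2
Substitute x = B_t and multiply the f'' term by 1/2:
  drift     = (1/2) * (64*(4*x^2 - 5)/(4*x^2 + 5)^2) evaluated at B_t = 32*(4*B_t^2 - 5)/(4*B_t^2 + 5)^2
  diffusion = (-64*x/(4*x^2 + 5)) evaluated at B_t = -64*B_t/(4*B_t^2 + 5)
Therefore d(-8*log(B_t^2 + 5/4)) = (32*(4*B_t^2 - 5)/(4*B_t^2 + 5)^2) dt + (-64*B_t/(4*B_t^2 + 5)) dB_t.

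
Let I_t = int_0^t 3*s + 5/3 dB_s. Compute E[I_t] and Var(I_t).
E[I_t] = 0; Var(I_t) = t*(27*t^2 + 45*t + 25)/9

The Itô integral of a deterministic integrand f(s) has mean 0 because each increment f(s) * (B_{s+ds} - B_s) has mean 0. By the Itô isometry:
  Var( int_0^t f(s) dB_s ) = E[ (int_0^t f(s) dB_s)^2 ] = int_0^t f(s)^2 ds.
Here f(s) = 3*s + 5/3, so f(s)^2 = (9*s + 5)^2/9. Integrate:
  int_0^t ((9*s + 5)^2/9) ds = t*(27*t^2 + 45*t + 25)/9.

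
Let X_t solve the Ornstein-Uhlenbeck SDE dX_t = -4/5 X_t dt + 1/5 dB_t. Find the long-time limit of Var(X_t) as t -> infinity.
lim Var(X_t) = 1/40

The OU SDE dX = -theta X dt + sigma dB admits the integrating factor exp(theta t): d(exp(theta t) X_t) = sigma exp(theta t) dB_t. Integrating from 0 to t gives X_t = x_0 * exp(-theta t) + sigma * int_0^t exp(-theta (t-s)) dB_s for any initial x_0. The Itô integral has variance (by the Itô isometry) sigma^2 * int_0^t exp(-2 theta (t - s)) ds = sigma^2 * (1 - exp(-2 theta t)) / (2 theta), independent of x_0.
With theta = 4/5, sigma = 1/5:
  Var(X_t) = (1/5)^2 * (1 - exp(-2*4/5 t)) / (2 * 4/5) = 1/40 - exp(-8*t/5)/40.
As t -> infinity, exp(-2*4/5 t) -> 0, so the stationary variance is sigma^2 / (2 theta) = 1/40.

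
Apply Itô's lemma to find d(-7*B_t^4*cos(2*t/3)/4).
d(-7*B_t^4*cos(2*t/3)/4) = (7*B_t^2*(B_t^2*sin(2*t/3) - 9*cos(2*t/3))/6) dt + (-7*B_t^3*cos(2*t/3)) dB_t

Itô's formula for f(t, x): d f(t, B_t) = (f_t + (1/2) f_xx) dt + f_x dB_t. Compute partials of f(t, x) = -7*x^4*cos(2*t/3)/4:
  f_t(t,x)  = 7*x^4*sin(2*t/3)/6
  f_x(t,x)  = -7*x^3*cos(2*t/3)
  f_xx(t,x) = -21*x^2*cos(2*t/3)
Assemble drift = f_t + (1/2) f_xx = 7*x^2*(x^2*sin(2*t/3) - 9*cos(2*t/3))/6 and diffusion = f_x = -7*x^3*cos(2*t/3). Substituting x = B_t:
  d(-7*B_t^4*cos(2*t/3)/4) = (7*B_t^2*(B_t^2*sin(2*t/3) - 9*cos(2*t/3))/6) dt + (-7*B_t^3*cos(2*t/3)) dB_t.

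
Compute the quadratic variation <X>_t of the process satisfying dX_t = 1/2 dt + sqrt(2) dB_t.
<X>_t = 2*t

For an Itô process dX_t = a(t) dt + b(t) dB_t, the quadratic variation is <X>_t = int_0^t b(s)^2 ds (the drift term does not contribute). Here b(s) = sqrt(2), so
  b(s)^2 = 2.
Integrating from 0 to t:
  <X>_t = int_0^t (2) ds = 2*t.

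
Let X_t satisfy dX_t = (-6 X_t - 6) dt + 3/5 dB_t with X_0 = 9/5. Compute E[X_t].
E[X_t] = -1 + 14*exp(-6*t)/5

Taking expectations and using E[dB_t] = 0, the mean m(t) = E[X_t] satisfies the ODE m'(t) = a m(t) + b with m(0) = x_0. With a = -6, b = -6, x_0 = 9/5, the solution is
  m(t) = x_0 * exp(a t) + (b/a) * (exp(a t) - 1)
       = (9/5) * exp((-6) t) + ((-6)/(-6)) * (exp((-6) t) - 1)
       = -1 + 14*exp(-6*t)/5.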